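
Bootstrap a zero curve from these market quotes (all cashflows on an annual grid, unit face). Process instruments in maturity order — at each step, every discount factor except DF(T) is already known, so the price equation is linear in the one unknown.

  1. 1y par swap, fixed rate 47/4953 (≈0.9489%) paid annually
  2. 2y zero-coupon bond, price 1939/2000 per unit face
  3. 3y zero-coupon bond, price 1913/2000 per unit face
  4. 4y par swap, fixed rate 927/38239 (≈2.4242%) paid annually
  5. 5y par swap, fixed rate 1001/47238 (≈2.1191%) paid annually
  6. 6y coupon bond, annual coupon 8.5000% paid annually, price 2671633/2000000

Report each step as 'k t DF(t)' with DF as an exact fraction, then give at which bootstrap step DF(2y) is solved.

1 1 4953/5000
2 2 1939/2000
3 3 1913/2000
4 4 9073/10000
5 5 8999/10000
6 6 8611/10000
DF(2y) is solved at step 2

step 1 [1y] swap r/1=47/4953: DF=(1 − 47/4953·(0))/(1+47/4953) = 4953/5000 ≈ 0.990600
step 2 [2y] zero: DF = P = 1939/2000 ≈ 0.969500
step 3 [3y] zero: DF = P = 1913/2000 ≈ 0.956500
step 4 [4y] swap r/1=927/38239: DF=(1 − 927/38239·(0.990600+0.969500+0.956500))/(1+927/38239) = 9073/10000 ≈ 0.907300
step 5 [5y] swap r/1=1001/47238: DF=(1 − 1001/47238·(0.990600+0.969500+0.956500+0.907300))/(1+1001/47238) = 8999/10000 ≈ 0.899900
step 6 [6y] bond c/1=17/200: DF=(2671633/2000000 − 17/200·(0.990600+0.969500+0.956500+0.907300+0.899900))/(1+17/200) = 8611/10000 ≈ 0.861100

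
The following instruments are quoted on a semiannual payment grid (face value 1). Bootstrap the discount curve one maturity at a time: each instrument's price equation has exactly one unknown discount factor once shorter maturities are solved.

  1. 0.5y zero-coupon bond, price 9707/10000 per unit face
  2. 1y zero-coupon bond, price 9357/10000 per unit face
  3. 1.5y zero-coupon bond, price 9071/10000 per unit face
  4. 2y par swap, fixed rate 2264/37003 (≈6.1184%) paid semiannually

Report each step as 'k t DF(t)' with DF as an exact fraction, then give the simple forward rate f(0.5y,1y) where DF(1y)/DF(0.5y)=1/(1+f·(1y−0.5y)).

step 1 [0.5y] zero: DF = P = 9707/10000 ≈ 0.970700
step 2 [1y] zero: DF = P = 9357/10000 ≈ 0.935700
step 3 [1.5y] zero: DF = P = 9071/10000 ≈ 0.907100
step 4 [2y] swap r/2=1132/37003: DF=(1 − 1132/37003·(0.970700+0.935700+0.907100))/(1+1132/37003) = 2217/2500 ≈ 0.886800

1 1/2 9707/10000
2 1 9357/10000
3 3/2 9071/10000
4 2 2217/2500
f(0.5y,1y) = ((9707/10000)/(9357/10000) − 1)/(1/2) = 700/9357 ≈ 7.4810%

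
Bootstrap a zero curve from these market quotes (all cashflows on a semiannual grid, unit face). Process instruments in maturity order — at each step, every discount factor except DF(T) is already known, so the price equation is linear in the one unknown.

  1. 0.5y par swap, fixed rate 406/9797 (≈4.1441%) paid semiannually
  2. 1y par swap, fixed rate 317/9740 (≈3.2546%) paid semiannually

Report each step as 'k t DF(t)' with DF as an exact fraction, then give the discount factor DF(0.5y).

1 1/2 9797/10000
2 1 9683/10000
DF(0.5y) = 9797/10000 ≈ 0.979700

step 1 [0.5y] swap r/2=203/9797: DF=(1 − 203/9797·(0))/(1+203/9797) = 9797/10000 ≈ 0.979700
step 2 [1y] swap r/2=317/19480: DF=(1 − 317/19480·(0.979700))/(1+317/19480) = 9683/10000 ≈ 0.968300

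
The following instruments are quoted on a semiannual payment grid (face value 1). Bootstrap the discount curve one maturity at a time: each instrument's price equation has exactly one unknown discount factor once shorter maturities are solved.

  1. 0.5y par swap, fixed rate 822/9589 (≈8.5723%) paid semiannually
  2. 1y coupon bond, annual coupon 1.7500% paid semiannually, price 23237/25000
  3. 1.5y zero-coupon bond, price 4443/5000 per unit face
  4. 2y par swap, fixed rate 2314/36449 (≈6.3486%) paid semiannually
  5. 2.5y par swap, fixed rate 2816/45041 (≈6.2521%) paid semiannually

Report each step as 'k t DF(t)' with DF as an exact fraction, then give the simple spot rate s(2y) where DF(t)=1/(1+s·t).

step 1 [0.5y] swap r/2=411/9589: DF=(1 − 411/9589·(0))/(1+411/9589) = 9589/10000 ≈ 0.958900
step 2 [1y] bond c/2=7/800: DF=(23237/25000 − 7/800·(0.958900))/(1+7/800) = 9131/10000 ≈ 0.913100
step 3 [1.5y] zero: DF = P = 4443/5000 ≈ 0.888600
step 4 [2y] swap r/2=1157/36449: DF=(1 − 1157/36449·(0.958900+0.913100+0.888600))/(1+1157/36449) = 8843/10000 ≈ 0.884300
step 5 [2.5y] swap r/2=1408/45041: DF=(1 − 1408/45041·(0.958900+0.913100+0.888600+0.884300))/(1+1408/45041) = 537/625 ≈ 0.859200

1 1/2 9589/10000
2 1 9131/10000
3 3/2 4443/5000
4 2 8843/10000
5 5/2 537/625
s(2y) = (1/(8843/10000) − 1)/(2) = 1157/17686 ≈ 6.5419%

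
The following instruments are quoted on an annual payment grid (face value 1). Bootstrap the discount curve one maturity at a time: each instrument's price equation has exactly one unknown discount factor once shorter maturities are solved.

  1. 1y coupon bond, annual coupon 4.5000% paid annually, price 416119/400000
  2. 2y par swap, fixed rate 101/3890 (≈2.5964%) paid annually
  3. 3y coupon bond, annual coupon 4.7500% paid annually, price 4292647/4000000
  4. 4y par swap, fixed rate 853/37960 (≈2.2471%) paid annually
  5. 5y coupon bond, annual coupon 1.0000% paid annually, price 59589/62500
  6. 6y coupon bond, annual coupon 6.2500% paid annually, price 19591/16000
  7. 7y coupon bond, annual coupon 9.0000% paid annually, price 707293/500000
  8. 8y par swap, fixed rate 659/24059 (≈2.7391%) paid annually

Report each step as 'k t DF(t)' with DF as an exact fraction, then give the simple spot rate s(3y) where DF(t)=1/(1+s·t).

1 1 1991/2000
2 2 1899/2000
3 3 9363/10000
4 4 9147/10000
5 5 1133/1250
6 6 4379/5000
7 7 2093/2500
8 8 8023/10000
s(3y) = (1/(9363/10000) − 1)/(3) = 637/28089 ≈ 2.2678%

step 1 [1y] bond c/1=9/200: DF=(416119/400000 − 9/200·(0))/(1+9/200) = 1991/2000 ≈ 0.995500
step 2 [2y] swap r/1=101/3890: DF=(1 − 101/3890·(0.995500))/(1+101/3890) = 1899/2000 ≈ 0.949500
step 3 [3y] bond c/1=19/400: DF=(4292647/4000000 − 19/400·(0.995500+0.949500))/(1+19/400) = 9363/10000 ≈ 0.936300
step 4 [4y] swap r/1=853/37960: DF=(1 − 853/37960·(0.995500+0.949500+0.936300))/(1+853/37960) = 9147/10000 ≈ 0.914700
step 5 [5y] bond c/1=1/100: DF=(59589/62500 − 1/100·(0.995500+0.949500+0.936300+0.914700))/(1+1/100) = 1133/1250 ≈ 0.906400
step 6 [6y] bond c/1=1/16: DF=(19591/16000 − 1/16·(0.995500+0.949500+0.936300+0.914700+0.906400))/(1+1/16) = 4379/5000 ≈ 0.875800
step 7 [7y] bond c/1=9/100: DF=(707293/500000 − 9/100·(0.995500+0.949500+0.936300+0.914700+0.906400+0.875800))/(1+9/100) = 2093/2500 ≈ 0.837200
step 8 [8y] swap r/1=659/24059: DF=(1 − 659/24059·(0.995500+0.949500+0.936300+0.914700+0.906400+0.875800+0.837200))/(1+659/24059) = 8023/10000 ≈ 0.802300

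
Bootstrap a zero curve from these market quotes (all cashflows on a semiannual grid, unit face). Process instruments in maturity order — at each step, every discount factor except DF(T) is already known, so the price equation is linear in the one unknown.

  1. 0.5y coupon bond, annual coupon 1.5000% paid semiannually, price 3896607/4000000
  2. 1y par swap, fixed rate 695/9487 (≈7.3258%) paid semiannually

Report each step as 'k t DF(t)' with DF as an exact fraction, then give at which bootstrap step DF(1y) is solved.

step 1 [0.5y] bond c/2=3/400: DF=(3896607/4000000 − 3/400·(0))/(1+3/400) = 9669/10000 ≈ 0.966900
step 2 [1y] swap r/2=695/18974: DF=(1 − 695/18974·(0.966900))/(1+695/18974) = 1861/2000 ≈ 0.930500

1 1/2 9669/10000
2 1 1861/2000
DF(1y) is solved at step 2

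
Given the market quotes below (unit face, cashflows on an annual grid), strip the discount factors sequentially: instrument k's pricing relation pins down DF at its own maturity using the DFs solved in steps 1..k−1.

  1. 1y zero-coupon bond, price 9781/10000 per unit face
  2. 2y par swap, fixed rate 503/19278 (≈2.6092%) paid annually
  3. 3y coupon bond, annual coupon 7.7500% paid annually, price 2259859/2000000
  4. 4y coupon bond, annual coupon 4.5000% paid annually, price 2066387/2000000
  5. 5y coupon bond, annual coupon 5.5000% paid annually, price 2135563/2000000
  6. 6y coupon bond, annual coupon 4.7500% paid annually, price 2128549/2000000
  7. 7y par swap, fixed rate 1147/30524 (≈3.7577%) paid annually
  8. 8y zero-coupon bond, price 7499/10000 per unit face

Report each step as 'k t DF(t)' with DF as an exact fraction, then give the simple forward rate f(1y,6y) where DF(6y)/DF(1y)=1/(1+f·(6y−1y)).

step 1 [1y] zero: DF = P = 9781/10000 ≈ 0.978100
step 2 [2y] swap r/1=503/19278: DF=(1 − 503/19278·(0.978100))/(1+503/19278) = 9497/10000 ≈ 0.949700
step 3 [3y] bond c/1=31/400: DF=(2259859/2000000 − 31/400·(0.978100+0.949700))/(1+31/400) = 91/100 ≈ 0.910000
step 4 [4y] bond c/1=9/200: DF=(2066387/2000000 − 9/200·(0.978100+0.949700+0.910000))/(1+9/200) = 1733/2000 ≈ 0.866500
step 5 [5y] bond c/1=11/200: DF=(2135563/2000000 − 11/200·(0.978100+0.949700+0.910000+0.866500))/(1+11/200) = 819/1000 ≈ 0.819000
step 6 [6y] bond c/1=19/400: DF=(2128549/2000000 − 19/400·(0.978100+0.949700+0.910000+0.866500+0.819000))/(1+19/400) = 8109/10000 ≈ 0.810900
step 7 [7y] swap r/1=1147/30524: DF=(1 − 1147/30524·(0.978100+0.949700+0.910000+0.866500+0.819000+0.810900))/(1+1147/30524) = 3853/5000 ≈ 0.770600
step 8 [8y] zero: DF = P = 7499/10000 ≈ 0.749900

1 1 9781/10000
2 2 9497/10000
3 3 91/100
4 4 1733/2000
5 5 819/1000
6 6 8109/10000
7 7 3853/5000
8 8 7499/10000
f(1y,6y) = ((9781/10000)/(8109/10000) − 1)/(5) = 1672/40545 ≈ 4.1238%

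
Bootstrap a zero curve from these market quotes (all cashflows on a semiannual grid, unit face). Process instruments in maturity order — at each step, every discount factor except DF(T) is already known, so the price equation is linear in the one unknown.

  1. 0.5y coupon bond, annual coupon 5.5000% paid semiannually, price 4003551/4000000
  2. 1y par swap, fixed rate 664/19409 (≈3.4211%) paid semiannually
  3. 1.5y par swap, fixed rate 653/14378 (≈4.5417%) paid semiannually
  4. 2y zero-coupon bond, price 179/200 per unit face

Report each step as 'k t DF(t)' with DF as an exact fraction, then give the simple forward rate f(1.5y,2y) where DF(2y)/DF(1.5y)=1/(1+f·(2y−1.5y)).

step 1 [0.5y] bond c/2=11/400: DF=(4003551/4000000 − 11/400·(0))/(1+11/400) = 9741/10000 ≈ 0.974100
step 2 [1y] swap r/2=332/19409: DF=(1 − 332/19409·(0.974100))/(1+332/19409) = 2417/2500 ≈ 0.966800
step 3 [1.5y] swap r/2=653/28756: DF=(1 − 653/28756·(0.974100+0.966800))/(1+653/28756) = 9347/10000 ≈ 0.934700
step 4 [2y] zero: DF = P = 179/200 ≈ 0.895000

1 1/2 9741/10000
2 1 2417/2500
3 3/2 9347/10000
4 2 179/200
f(1.5y,2y) = ((9347/10000)/(179/200) − 1)/(1/2) = 397/4475 ≈ 8.8715%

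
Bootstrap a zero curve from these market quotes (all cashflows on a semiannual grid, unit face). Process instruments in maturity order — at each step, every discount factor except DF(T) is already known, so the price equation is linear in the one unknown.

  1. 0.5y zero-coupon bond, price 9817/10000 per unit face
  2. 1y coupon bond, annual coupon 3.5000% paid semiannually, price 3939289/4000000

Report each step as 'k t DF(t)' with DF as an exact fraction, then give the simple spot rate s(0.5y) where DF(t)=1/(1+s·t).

step 1 [0.5y] zero: DF = P = 9817/10000 ≈ 0.981700
step 2 [1y] bond c/2=7/400: DF=(3939289/4000000 − 7/400·(0.981700))/(1+7/400) = 951/1000 ≈ 0.951000

1 1/2 9817/10000
2 1 951/1000
s(0.5y) = (1/(9817/10000) − 1)/(1/2) = 366/9817 ≈ 3.7282%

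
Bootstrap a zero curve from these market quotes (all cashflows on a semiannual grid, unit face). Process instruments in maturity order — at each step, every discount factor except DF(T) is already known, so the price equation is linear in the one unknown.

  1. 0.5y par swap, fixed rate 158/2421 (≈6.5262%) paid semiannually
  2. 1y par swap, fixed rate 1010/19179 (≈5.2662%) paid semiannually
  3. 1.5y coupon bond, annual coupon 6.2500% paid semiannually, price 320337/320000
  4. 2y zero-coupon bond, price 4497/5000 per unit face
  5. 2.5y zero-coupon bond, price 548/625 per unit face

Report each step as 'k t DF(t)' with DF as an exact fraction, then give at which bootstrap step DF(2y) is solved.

1 1/2 2421/2500
2 1 1899/2000
3 3/2 4563/5000
4 2 4497/5000
5 5/2 548/625
DF(2y) is solved at step 4

step 1 [0.5y] swap r/2=79/2421: DF=(1 − 79/2421·(0))/(1+79/2421) = 2421/2500 ≈ 0.968400
step 2 [1y] swap r/2=505/19179: DF=(1 − 505/19179·(0.968400))/(1+505/19179) = 1899/2000 ≈ 0.949500
step 3 [1.5y] bond c/2=1/32: DF=(320337/320000 − 1/32·(0.968400+0.949500))/(1+1/32) = 4563/5000 ≈ 0.912600
step 4 [2y] zero: DF = P = 4497/5000 ≈ 0.899400
step 5 [2.5y] zero: DF = P = 548/625 ≈ 0.876800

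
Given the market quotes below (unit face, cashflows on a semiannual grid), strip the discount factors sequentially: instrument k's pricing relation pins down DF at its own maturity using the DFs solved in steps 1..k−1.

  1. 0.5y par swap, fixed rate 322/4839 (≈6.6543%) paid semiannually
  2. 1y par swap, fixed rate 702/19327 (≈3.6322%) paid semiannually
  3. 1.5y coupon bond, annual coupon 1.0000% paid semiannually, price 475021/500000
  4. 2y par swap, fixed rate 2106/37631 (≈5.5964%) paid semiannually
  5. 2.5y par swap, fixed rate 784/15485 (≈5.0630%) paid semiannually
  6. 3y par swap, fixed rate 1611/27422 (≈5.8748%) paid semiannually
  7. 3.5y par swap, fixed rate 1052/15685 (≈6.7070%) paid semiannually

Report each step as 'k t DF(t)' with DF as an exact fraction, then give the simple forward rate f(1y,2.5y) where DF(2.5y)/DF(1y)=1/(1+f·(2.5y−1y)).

1 1/2 4839/5000
2 1 9649/10000
3 3/2 9357/10000
4 2 8947/10000
5 5/2 1103/1250
6 3 8389/10000
7 7/2 987/1250
f(1y,2.5y) = ((9649/10000)/(1103/1250) − 1)/(3/2) = 275/4412 ≈ 6.2330%

step 1 [0.5y] swap r/2=161/4839: DF=(1 − 161/4839·(0))/(1+161/4839) = 4839/5000 ≈ 0.967800
step 2 [1y] swap r/2=351/19327: DF=(1 − 351/19327·(0.967800))/(1+351/19327) = 9649/10000 ≈ 0.964900
step 3 [1.5y] bond c/2=1/200: DF=(475021/500000 − 1/200·(0.967800+0.964900))/(1+1/200) = 9357/10000 ≈ 0.935700
step 4 [2y] swap r/2=1053/37631: DF=(1 − 1053/37631·(0.967800+0.964900+0.935700))/(1+1053/37631) = 8947/10000 ≈ 0.894700
step 5 [2.5y] swap r/2=392/15485: DF=(1 − 392/15485·(0.967800+0.964900+0.935700+0.894700))/(1+392/15485) = 1103/1250 ≈ 0.882400
step 6 [3y] swap r/2=1611/54844: DF=(1 − 1611/54844·(0.967800+0.964900+0.935700+0.894700+0.882400))/(1+1611/54844) = 8389/10000 ≈ 0.838900
step 7 [3.5y] swap r/2=526/15685: DF=(1 − 526/15685·(0.967800+0.964900+0.935700+0.894700+0.882400+0.838900))/(1+526/15685) = 987/1250 ≈ 0.789600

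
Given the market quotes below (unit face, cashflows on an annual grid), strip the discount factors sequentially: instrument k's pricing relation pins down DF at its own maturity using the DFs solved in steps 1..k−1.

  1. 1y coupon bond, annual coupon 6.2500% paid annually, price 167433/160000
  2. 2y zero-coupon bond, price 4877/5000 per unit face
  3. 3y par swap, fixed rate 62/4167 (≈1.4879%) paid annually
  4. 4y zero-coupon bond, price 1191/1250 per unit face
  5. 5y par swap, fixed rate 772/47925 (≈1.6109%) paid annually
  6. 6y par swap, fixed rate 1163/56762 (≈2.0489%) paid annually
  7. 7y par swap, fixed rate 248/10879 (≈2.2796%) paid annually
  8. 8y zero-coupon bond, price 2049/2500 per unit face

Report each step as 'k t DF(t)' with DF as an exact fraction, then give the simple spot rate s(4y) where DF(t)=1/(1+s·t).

step 1 [1y] bond c/1=1/16: DF=(167433/160000 − 1/16·(0))/(1+1/16) = 9849/10000 ≈ 0.984900
step 2 [2y] zero: DF = P = 4877/5000 ≈ 0.975400
step 3 [3y] swap r/1=62/4167: DF=(1 − 62/4167·(0.984900+0.975400))/(1+62/4167) = 4783/5000 ≈ 0.956600
step 4 [4y] zero: DF = P = 1191/1250 ≈ 0.952800
step 5 [5y] swap r/1=772/47925: DF=(1 − 772/47925·(0.984900+0.975400+0.956600+0.952800))/(1+772/47925) = 2307/2500 ≈ 0.922800
step 6 [6y] swap r/1=1163/56762: DF=(1 − 1163/56762·(0.984900+0.975400+0.956600+0.952800+0.922800))/(1+1163/56762) = 8837/10000 ≈ 0.883700
step 7 [7y] swap r/1=248/10879: DF=(1 − 248/10879·(0.984900+0.975400+0.956600+0.952800+0.922800+0.883700))/(1+248/10879) = 532/625 ≈ 0.851200
step 8 [8y] zero: DF = P = 2049/2500 ≈ 0.819600

1 1 9849/10000
2 2 4877/5000
3 3 4783/5000
4 4 1191/1250
5 5 2307/2500
6 6 8837/10000
7 7 532/625
8 8 2049/2500
s(4y) = (1/(1191/1250) − 1)/(4) = 59/4764 ≈ 1.2385%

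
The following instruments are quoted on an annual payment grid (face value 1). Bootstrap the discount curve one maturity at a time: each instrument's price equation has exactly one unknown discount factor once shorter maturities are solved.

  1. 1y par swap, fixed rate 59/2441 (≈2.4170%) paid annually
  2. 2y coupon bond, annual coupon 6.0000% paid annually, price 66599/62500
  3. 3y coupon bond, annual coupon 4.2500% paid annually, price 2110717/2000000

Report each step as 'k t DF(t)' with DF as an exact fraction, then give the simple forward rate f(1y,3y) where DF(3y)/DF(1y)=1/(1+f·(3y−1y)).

step 1 [1y] swap r/1=59/2441: DF=(1 − 59/2441·(0))/(1+59/2441) = 2441/2500 ≈ 0.976400
step 2 [2y] bond c/1=3/50: DF=(66599/62500 − 3/50·(0.976400))/(1+3/50) = 19/20 ≈ 0.950000
step 3 [3y] bond c/1=17/400: DF=(2110717/2000000 − 17/400·(0.976400+0.950000))/(1+17/400) = 4669/5000 ≈ 0.933800

1 1 2441/2500
2 2 19/20
3 3 4669/5000
f(1y,3y) = ((2441/2500)/(4669/5000) − 1)/(2) = 213/9338 ≈ 2.2810%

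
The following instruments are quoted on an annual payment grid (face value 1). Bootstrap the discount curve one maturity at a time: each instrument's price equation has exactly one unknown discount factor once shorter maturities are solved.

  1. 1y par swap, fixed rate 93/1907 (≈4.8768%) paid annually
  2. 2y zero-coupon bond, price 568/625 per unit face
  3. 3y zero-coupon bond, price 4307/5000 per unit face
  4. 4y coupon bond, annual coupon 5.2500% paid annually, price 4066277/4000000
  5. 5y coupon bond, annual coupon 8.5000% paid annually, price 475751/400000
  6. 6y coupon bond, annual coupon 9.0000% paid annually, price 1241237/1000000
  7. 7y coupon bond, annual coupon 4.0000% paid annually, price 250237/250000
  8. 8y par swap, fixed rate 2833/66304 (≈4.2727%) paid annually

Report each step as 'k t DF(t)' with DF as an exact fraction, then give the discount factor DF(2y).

step 1 [1y] swap r/1=93/1907: DF=(1 − 93/1907·(0))/(1+93/1907) = 1907/2000 ≈ 0.953500
step 2 [2y] zero: DF = P = 568/625 ≈ 0.908800
step 3 [3y] zero: DF = P = 4307/5000 ≈ 0.861400
step 4 [4y] bond c/1=21/400: DF=(4066277/4000000 − 21/400·(0.953500+0.908800+0.861400))/(1+21/400) = 83/100 ≈ 0.830000
step 5 [5y] bond c/1=17/200: DF=(475751/400000 − 17/200·(0.953500+0.908800+0.861400+0.830000))/(1+17/200) = 4089/5000 ≈ 0.817800
step 6 [6y] bond c/1=9/100: DF=(1241237/1000000 − 9/100·(0.953500+0.908800+0.861400+0.830000+0.817800))/(1+9/100) = 3889/5000 ≈ 0.777800
step 7 [7y] bond c/1=1/25: DF=(250237/250000 − 1/25·(0.953500+0.908800+0.861400+0.830000+0.817800+0.777800))/(1+1/25) = 1911/2500 ≈ 0.764400
step 8 [8y] swap r/1=2833/66304: DF=(1 − 2833/66304·(0.953500+0.908800+0.861400+0.830000+0.817800+0.777800+0.764400))/(1+2833/66304) = 7167/10000 ≈ 0.716700

1 1 1907/2000
2 2 568/625
3 3 4307/5000
4 4 83/100
5 5 4089/5000
6 6 3889/5000
7 7 1911/2500
8 8 7167/10000
DF(2y) = 568/625 ≈ 0.908800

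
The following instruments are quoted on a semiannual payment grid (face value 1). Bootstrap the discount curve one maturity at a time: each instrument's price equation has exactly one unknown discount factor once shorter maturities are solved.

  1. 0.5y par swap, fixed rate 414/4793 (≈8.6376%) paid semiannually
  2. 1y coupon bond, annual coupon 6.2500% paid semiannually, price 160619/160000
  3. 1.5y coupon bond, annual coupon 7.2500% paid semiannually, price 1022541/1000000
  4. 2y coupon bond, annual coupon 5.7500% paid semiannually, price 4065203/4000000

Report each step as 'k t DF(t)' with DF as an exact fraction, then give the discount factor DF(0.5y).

step 1 [0.5y] swap r/2=207/4793: DF=(1 − 207/4793·(0))/(1+207/4793) = 4793/5000 ≈ 0.958600
step 2 [1y] bond c/2=1/32: DF=(160619/160000 − 1/32·(0.958600))/(1+1/32) = 2361/2500 ≈ 0.944400
step 3 [1.5y] bond c/2=29/800: DF=(1022541/1000000 − 29/800·(0.958600+0.944400))/(1+29/800) = 4601/5000 ≈ 0.920200
step 4 [2y] bond c/2=23/800: DF=(4065203/4000000 − 23/800·(0.958600+0.944400+0.920200))/(1+23/800) = 909/1000 ≈ 0.909000

1 1/2 4793/5000
2 1 2361/2500
3 3/2 4601/5000
4 2 909/1000
DF(0.5y) = 4793/5000 ≈ 0.958600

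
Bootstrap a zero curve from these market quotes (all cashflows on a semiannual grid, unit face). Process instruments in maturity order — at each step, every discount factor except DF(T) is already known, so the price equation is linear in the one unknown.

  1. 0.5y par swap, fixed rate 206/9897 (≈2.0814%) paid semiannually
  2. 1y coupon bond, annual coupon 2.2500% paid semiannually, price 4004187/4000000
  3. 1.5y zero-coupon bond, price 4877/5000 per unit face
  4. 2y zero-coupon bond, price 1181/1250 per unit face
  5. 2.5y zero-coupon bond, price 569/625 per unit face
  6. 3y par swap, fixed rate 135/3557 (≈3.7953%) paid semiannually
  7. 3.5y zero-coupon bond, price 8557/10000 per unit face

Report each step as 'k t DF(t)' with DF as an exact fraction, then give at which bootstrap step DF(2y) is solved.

step 1 [0.5y] swap r/2=103/9897: DF=(1 − 103/9897·(0))/(1+103/9897) = 9897/10000 ≈ 0.989700
step 2 [1y] bond c/2=9/800: DF=(4004187/4000000 − 9/800·(0.989700))/(1+9/800) = 9789/10000 ≈ 0.978900
step 3 [1.5y] zero: DF = P = 4877/5000 ≈ 0.975400
step 4 [2y] zero: DF = P = 1181/1250 ≈ 0.944800
step 5 [2.5y] zero: DF = P = 569/625 ≈ 0.910400
step 6 [3y] swap r/2=135/7114: DF=(1 − 135/7114·(0.989700+0.978900+0.975400+0.944800+0.910400))/(1+135/7114) = 223/250 ≈ 0.892000
step 7 [3.5y] zero: DF = P = 8557/10000 ≈ 0.855700

1 1/2 9897/10000
2 1 9789/10000
3 3/2 4877/5000
4 2 1181/1250
5 5/2 569/625
6 3 223/250
7 7/2 8557/10000
DF(2y) is solved at step 4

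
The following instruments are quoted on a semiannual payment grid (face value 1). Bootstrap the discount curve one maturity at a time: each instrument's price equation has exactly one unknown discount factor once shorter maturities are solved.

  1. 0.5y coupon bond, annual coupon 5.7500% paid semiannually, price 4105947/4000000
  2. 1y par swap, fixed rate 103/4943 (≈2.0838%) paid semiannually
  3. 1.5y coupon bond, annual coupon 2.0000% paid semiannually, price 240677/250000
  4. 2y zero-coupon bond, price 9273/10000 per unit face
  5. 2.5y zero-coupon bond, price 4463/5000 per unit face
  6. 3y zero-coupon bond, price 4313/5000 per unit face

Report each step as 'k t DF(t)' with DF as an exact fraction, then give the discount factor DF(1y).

1 1/2 4989/5000
2 1 4897/5000
3 3/2 1167/1250
4 2 9273/10000
5 5/2 4463/5000
6 3 4313/5000
DF(1y) = 4897/5000 ≈ 0.979400

step 1 [0.5y] bond c/2=23/800: DF=(4105947/4000000 − 23/800·(0))/(1+23/800) = 4989/5000 ≈ 0.997800
step 2 [1y] swap r/2=103/9886: DF=(1 − 103/9886·(0.997800))/(1+103/9886) = 4897/5000 ≈ 0.979400
step 3 [1.5y] bond c/2=1/100: DF=(240677/250000 − 1/100·(0.997800+0.979400))/(1+1/100) = 1167/1250 ≈ 0.933600
step 4 [2y] zero: DF = P = 9273/10000 ≈ 0.927300
step 5 [2.5y] zero: DF = P = 4463/5000 ≈ 0.892600
step 6 [3y] zero: DF = P = 4313/5000 ≈ 0.862600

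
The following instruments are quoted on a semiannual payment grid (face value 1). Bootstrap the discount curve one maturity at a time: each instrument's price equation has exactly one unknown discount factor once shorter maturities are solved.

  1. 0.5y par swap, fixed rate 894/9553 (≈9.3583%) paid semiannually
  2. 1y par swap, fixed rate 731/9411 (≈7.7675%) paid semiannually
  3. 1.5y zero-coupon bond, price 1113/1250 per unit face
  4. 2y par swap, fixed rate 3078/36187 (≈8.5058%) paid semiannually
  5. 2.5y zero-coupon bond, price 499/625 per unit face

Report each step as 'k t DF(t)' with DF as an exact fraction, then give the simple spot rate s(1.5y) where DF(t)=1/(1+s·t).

1 1/2 9553/10000
2 1 9269/10000
3 3/2 1113/1250
4 2 8461/10000
5 5/2 499/625
s(1.5y) = (1/(1113/1250) − 1)/(3/2) = 274/3339 ≈ 8.2060%

step 1 [0.5y] swap r/2=447/9553: DF=(1 − 447/9553·(0))/(1+447/9553) = 9553/10000 ≈ 0.955300
step 2 [1y] swap r/2=731/18822: DF=(1 − 731/18822·(0.955300))/(1+731/18822) = 9269/10000 ≈ 0.926900
step 3 [1.5y] zero: DF = P = 1113/1250 ≈ 0.890400
step 4 [2y] swap r/2=1539/36187: DF=(1 − 1539/36187·(0.955300+0.926900+0.890400))/(1+1539/36187) = 8461/10000 ≈ 0.846100
step 5 [2.5y] zero: DF = P = 499/625 ≈ 0.798400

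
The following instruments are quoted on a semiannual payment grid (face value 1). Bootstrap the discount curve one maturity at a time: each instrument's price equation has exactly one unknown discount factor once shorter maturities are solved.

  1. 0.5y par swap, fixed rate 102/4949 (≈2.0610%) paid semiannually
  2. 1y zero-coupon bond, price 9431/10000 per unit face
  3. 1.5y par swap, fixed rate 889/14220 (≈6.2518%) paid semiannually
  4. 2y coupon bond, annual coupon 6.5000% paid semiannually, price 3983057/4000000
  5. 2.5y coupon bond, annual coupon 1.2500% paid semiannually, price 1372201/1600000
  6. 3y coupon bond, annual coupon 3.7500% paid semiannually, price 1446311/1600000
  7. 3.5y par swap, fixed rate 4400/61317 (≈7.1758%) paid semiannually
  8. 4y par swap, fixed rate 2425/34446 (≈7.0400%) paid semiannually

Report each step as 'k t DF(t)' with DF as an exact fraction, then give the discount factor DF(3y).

step 1 [0.5y] swap r/2=51/4949: DF=(1 − 51/4949·(0))/(1+51/4949) = 4949/5000 ≈ 0.989800
step 2 [1y] zero: DF = P = 9431/10000 ≈ 0.943100
step 3 [1.5y] swap r/2=889/28440: DF=(1 − 889/28440·(0.989800+0.943100))/(1+889/28440) = 9111/10000 ≈ 0.911100
step 4 [2y] bond c/2=13/400: DF=(3983057/4000000 − 13/400·(0.989800+0.943100+0.911100))/(1+13/400) = 8749/10000 ≈ 0.874900
step 5 [2.5y] bond c/2=1/160: DF=(1372201/1600000 − 1/160·(0.989800+0.943100+0.911100+0.874900))/(1+1/160) = 2073/2500 ≈ 0.829200
step 6 [3y] bond c/2=3/160: DF=(1446311/1600000 − 3/160·(0.989800+0.943100+0.911100+0.874900+0.829200))/(1+3/160) = 2009/2500 ≈ 0.803600
step 7 [3.5y] swap r/2=2200/61317: DF=(1 − 2200/61317·(0.989800+0.943100+0.911100+0.874900+0.829200+0.803600))/(1+2200/61317) = 39/50 ≈ 0.780000
step 8 [4y] swap r/2=2425/68892: DF=(1 − 2425/68892·(0.989800+0.943100+0.911100+0.874900+0.829200+0.803600+0.780000))/(1+2425/68892) = 303/400 ≈ 0.757500

1 1/2 4949/5000
2 1 9431/10000
3 3/2 9111/10000
4 2 8749/10000
5 5/2 2073/2500
6 3 2009/2500
7 7/2 39/50
8 4 303/400
DF(3y) = 2009/2500 ≈ 0.803600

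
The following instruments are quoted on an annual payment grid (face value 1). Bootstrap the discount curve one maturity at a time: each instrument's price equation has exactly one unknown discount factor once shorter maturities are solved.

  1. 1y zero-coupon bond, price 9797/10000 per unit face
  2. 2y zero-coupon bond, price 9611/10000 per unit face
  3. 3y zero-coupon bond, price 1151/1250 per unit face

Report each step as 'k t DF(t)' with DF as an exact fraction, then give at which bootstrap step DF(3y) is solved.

step 1 [1y] zero: DF = P = 9797/10000 ≈ 0.979700
step 2 [2y] zero: DF = P = 9611/10000 ≈ 0.961100
step 3 [3y] zero: DF = P = 1151/1250 ≈ 0.920800

1 1 9797/10000
2 2 9611/10000
3 3 1151/1250
DF(3y) is solved at step 3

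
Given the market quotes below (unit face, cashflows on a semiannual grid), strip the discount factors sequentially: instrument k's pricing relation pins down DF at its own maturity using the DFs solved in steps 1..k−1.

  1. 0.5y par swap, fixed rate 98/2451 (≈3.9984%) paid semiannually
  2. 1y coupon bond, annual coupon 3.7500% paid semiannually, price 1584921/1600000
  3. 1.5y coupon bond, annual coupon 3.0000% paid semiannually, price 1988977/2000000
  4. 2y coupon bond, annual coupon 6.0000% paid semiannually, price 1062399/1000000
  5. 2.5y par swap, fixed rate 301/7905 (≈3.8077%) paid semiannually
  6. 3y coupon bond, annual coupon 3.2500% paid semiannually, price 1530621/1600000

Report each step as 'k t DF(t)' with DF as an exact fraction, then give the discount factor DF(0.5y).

step 1 [0.5y] swap r/2=49/2451: DF=(1 − 49/2451·(0))/(1+49/2451) = 2451/2500 ≈ 0.980400
step 2 [1y] bond c/2=3/160: DF=(1584921/1600000 − 3/160·(0.980400))/(1+3/160) = 9543/10000 ≈ 0.954300
step 3 [1.5y] bond c/2=3/200: DF=(1988977/2000000 − 3/200·(0.980400+0.954300))/(1+3/200) = 1189/1250 ≈ 0.951200
step 4 [2y] bond c/2=3/100: DF=(1062399/1000000 − 3/100·(0.980400+0.954300+0.951200))/(1+3/100) = 4737/5000 ≈ 0.947400
step 5 [2.5y] swap r/2=301/15810: DF=(1 − 301/15810·(0.980400+0.954300+0.951200+0.947400))/(1+301/15810) = 9097/10000 ≈ 0.909700
step 6 [3y] bond c/2=13/800: DF=(1530621/1600000 − 13/800·(0.980400+0.954300+0.951200+0.947400+0.909700))/(1+13/800) = 1731/2000 ≈ 0.865500

1 1/2 2451/2500
2 1 9543/10000
3 3/2 1189/1250
4 2 4737/5000
5 5/2 9097/10000
6 3 1731/2000
DF(0.5y) = 2451/2500 ≈ 0.980400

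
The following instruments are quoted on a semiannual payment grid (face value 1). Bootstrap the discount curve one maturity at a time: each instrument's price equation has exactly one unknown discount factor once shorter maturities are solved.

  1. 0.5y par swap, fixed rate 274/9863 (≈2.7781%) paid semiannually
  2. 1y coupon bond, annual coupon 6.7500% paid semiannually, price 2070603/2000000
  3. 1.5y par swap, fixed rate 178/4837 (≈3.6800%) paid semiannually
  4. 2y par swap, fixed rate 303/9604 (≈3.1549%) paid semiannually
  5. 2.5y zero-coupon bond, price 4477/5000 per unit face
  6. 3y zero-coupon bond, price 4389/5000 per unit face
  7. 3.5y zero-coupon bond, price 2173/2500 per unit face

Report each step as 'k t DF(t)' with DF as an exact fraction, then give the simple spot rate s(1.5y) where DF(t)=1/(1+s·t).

step 1 [0.5y] swap r/2=137/9863: DF=(1 − 137/9863·(0))/(1+137/9863) = 9863/10000 ≈ 0.986300
step 2 [1y] bond c/2=27/800: DF=(2070603/2000000 − 27/800·(0.986300))/(1+27/800) = 9693/10000 ≈ 0.969300
step 3 [1.5y] swap r/2=89/4837: DF=(1 − 89/4837·(0.986300+0.969300))/(1+89/4837) = 4733/5000 ≈ 0.946600
step 4 [2y] swap r/2=303/19208: DF=(1 − 303/19208·(0.986300+0.969300+0.946600))/(1+303/19208) = 4697/5000 ≈ 0.939400
step 5 [2.5y] zero: DF = P = 4477/5000 ≈ 0.895400
step 6 [3y] zero: DF = P = 4389/5000 ≈ 0.877800
step 7 [3.5y] zero: DF = P = 2173/2500 ≈ 0.869200

1 1/2 9863/10000
2 1 9693/10000
3 3/2 4733/5000
4 2 4697/5000
5 5/2 4477/5000
6 3 4389/5000
7 7/2 2173/2500
s(1.5y) = (1/(4733/5000) − 1)/(3/2) = 178/4733 ≈ 3.7608%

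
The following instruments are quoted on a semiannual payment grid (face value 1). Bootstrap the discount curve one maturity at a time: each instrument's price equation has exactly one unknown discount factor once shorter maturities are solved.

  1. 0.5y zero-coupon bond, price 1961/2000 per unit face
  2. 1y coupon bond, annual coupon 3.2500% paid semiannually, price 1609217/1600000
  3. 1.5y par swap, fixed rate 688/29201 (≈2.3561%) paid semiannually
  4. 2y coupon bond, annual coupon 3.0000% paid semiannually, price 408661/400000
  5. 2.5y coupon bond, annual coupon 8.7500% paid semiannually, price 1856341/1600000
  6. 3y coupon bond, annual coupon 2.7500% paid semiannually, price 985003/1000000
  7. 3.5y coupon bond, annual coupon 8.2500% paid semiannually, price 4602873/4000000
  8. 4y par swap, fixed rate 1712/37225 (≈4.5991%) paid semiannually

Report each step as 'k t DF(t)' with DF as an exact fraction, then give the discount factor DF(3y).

step 1 [0.5y] zero: DF = P = 1961/2000 ≈ 0.980500
step 2 [1y] bond c/2=13/800: DF=(1609217/1600000 − 13/800·(0.980500))/(1+13/800) = 487/500 ≈ 0.974000
step 3 [1.5y] swap r/2=344/29201: DF=(1 − 344/29201·(0.980500+0.974000))/(1+344/29201) = 1207/1250 ≈ 0.965600
step 4 [2y] bond c/2=3/200: DF=(408661/400000 − 3/200·(0.980500+0.974000+0.965600))/(1+3/200) = 4817/5000 ≈ 0.963400
step 5 [2.5y] bond c/2=7/160: DF=(1856341/1600000 − 7/160·(0.980500+0.974000+0.965600+0.963400))/(1+7/160) = 593/625 ≈ 0.948800
step 6 [3y] bond c/2=11/800: DF=(985003/1000000 − 11/800·(0.980500+0.974000+0.965600+0.963400+0.948800))/(1+11/800) = 9061/10000 ≈ 0.906100
step 7 [3.5y] bond c/2=33/800: DF=(4602873/4000000 − 33/800·(0.980500+0.974000+0.965600+0.963400+0.948800+0.906100))/(1+33/800) = 4389/5000 ≈ 0.877800
step 8 [4y] swap r/2=856/37225: DF=(1 − 856/37225·(0.980500+0.974000+0.965600+0.963400+0.948800+0.906100+0.877800))/(1+856/37225) = 518/625 ≈ 0.828800

1 1/2 1961/2000
2 1 487/500
3 3/2 1207/1250
4 2 4817/5000
5 5/2 593/625
6 3 9061/10000
7 7/2 4389/5000
8 4 518/625
DF(3y) = 9061/10000 ≈ 0.906100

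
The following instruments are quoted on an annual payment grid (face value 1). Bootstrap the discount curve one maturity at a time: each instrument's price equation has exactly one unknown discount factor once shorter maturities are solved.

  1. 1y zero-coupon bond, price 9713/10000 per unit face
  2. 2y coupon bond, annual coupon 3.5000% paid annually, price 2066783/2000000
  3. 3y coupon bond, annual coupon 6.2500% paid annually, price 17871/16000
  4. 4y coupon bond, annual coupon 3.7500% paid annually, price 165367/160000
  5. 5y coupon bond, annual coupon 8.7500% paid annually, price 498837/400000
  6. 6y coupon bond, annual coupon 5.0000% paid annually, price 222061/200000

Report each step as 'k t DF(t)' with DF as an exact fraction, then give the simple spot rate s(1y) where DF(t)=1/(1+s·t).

1 1 9713/10000
2 2 1207/1250
3 3 9373/10000
4 4 8923/10000
5 5 8437/10000
6 6 8379/10000
s(1y) = (1/(9713/10000) − 1)/(1) = 287/9713 ≈ 2.9548%

step 1 [1y] zero: DF = P = 9713/10000 ≈ 0.971300
step 2 [2y] bond c/1=7/200: DF=(2066783/2000000 − 7/200·(0.971300))/(1+7/200) = 1207/1250 ≈ 0.965600
step 3 [3y] bond c/1=1/16: DF=(17871/16000 − 1/16·(0.971300+0.965600))/(1+1/16) = 9373/10000 ≈ 0.937300
step 4 [4y] bond c/1=3/80: DF=(165367/160000 − 3/80·(0.971300+0.965600+0.937300))/(1+3/80) = 8923/10000 ≈ 0.892300
step 5 [5y] bond c/1=7/80: DF=(498837/400000 − 7/80·(0.971300+0.965600+0.937300+0.892300))/(1+7/80) = 8437/10000 ≈ 0.843700
step 6 [6y] bond c/1=1/20: DF=(222061/200000 − 1/20·(0.971300+0.965600+0.937300+0.892300+0.843700))/(1+1/20) = 8379/10000 ≈ 0.837900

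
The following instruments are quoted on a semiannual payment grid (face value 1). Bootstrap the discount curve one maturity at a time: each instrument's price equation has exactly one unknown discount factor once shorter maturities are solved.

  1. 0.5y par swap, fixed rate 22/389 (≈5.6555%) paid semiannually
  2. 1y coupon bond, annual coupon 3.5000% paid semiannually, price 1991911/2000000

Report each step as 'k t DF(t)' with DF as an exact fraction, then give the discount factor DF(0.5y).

step 1 [0.5y] swap r/2=11/389: DF=(1 − 11/389·(0))/(1+11/389) = 389/400 ≈ 0.972500
step 2 [1y] bond c/2=7/400: DF=(1991911/2000000 − 7/400·(0.972500))/(1+7/400) = 9621/10000 ≈ 0.962100

1 1/2 389/400
2 1 9621/10000
DF(0.5y) = 389/400 ≈ 0.972500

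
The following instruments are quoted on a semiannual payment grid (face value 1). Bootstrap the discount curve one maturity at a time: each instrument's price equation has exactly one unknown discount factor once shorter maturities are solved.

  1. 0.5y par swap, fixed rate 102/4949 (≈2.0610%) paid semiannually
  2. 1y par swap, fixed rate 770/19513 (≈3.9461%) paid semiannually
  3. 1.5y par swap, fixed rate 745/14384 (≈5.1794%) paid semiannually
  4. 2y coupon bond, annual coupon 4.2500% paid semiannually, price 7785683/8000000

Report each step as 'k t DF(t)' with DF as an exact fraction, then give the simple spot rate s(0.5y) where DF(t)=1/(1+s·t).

1 1/2 4949/5000
2 1 1923/2000
3 3/2 1851/2000
4 2 8931/10000
s(0.5y) = (1/(4949/5000) − 1)/(1/2) = 102/4949 ≈ 2.0610%

step 1 [0.5y] swap r/2=51/4949: DF=(1 − 51/4949·(0))/(1+51/4949) = 4949/5000 ≈ 0.989800
step 2 [1y] swap r/2=385/19513: DF=(1 − 385/19513·(0.989800))/(1+385/19513) = 1923/2000 ≈ 0.961500
step 3 [1.5y] swap r/2=745/28768: DF=(1 − 745/28768·(0.989800+0.961500))/(1+745/28768) = 1851/2000 ≈ 0.925500
step 4 [2y] bond c/2=17/800: DF=(7785683/8000000 − 17/800·(0.989800+0.961500+0.925500))/(1+17/800) = 8931/10000 ≈ 0.893100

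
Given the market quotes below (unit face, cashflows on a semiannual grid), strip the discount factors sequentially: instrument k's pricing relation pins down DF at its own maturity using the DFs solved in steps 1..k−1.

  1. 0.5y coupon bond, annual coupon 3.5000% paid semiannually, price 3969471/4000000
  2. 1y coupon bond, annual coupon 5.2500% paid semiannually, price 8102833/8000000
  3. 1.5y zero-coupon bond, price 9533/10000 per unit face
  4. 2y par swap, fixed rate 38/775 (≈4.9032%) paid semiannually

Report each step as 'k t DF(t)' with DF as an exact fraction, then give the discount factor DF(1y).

step 1 [0.5y] bond c/2=7/400: DF=(3969471/4000000 − 7/400·(0))/(1+7/400) = 9753/10000 ≈ 0.975300
step 2 [1y] bond c/2=21/800: DF=(8102833/8000000 − 21/800·(0.975300))/(1+21/800) = 481/500 ≈ 0.962000
step 3 [1.5y] zero: DF = P = 9533/10000 ≈ 0.953300
step 4 [2y] swap r/2=19/775: DF=(1 − 19/775·(0.975300+0.962000+0.953300))/(1+19/775) = 9069/10000 ≈ 0.906900

1 1/2 9753/10000
2 1 481/500
3 3/2 9533/10000
4 2 9069/10000
DF(1y) = 481/500 ≈ 0.962000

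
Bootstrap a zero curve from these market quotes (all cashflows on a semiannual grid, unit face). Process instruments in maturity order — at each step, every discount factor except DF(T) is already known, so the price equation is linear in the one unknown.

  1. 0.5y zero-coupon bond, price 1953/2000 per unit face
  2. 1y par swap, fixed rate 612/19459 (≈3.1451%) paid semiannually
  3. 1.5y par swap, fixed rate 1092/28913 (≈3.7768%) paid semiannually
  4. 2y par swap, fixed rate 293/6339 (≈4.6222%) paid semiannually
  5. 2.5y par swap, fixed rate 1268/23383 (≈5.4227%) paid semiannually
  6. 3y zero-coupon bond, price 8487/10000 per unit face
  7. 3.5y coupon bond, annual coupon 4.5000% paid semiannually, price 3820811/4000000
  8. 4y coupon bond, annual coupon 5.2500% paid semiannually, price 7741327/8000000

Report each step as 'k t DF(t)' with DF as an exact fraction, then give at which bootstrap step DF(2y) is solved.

1 1/2 1953/2000
2 1 4847/5000
3 3/2 4727/5000
4 2 9121/10000
5 5/2 2183/2500
6 3 8487/10000
7 7/2 4063/5000
8 4 488/625
DF(2y) is solved at step 4

step 1 [0.5y] zero: DF = P = 1953/2000 ≈ 0.976500
step 2 [1y] swap r/2=306/19459: DF=(1 − 306/19459·(0.976500))/(1+306/19459) = 4847/5000 ≈ 0.969400
step 3 [1.5y] swap r/2=546/28913: DF=(1 − 546/28913·(0.976500+0.969400))/(1+546/28913) = 4727/5000 ≈ 0.945400
step 4 [2y] swap r/2=293/12678: DF=(1 − 293/12678·(0.976500+0.969400+0.945400))/(1+293/12678) = 9121/10000 ≈ 0.912100
step 5 [2.5y] swap r/2=634/23383: DF=(1 − 634/23383·(0.976500+0.969400+0.945400+0.912100))/(1+634/23383) = 2183/2500 ≈ 0.873200
step 6 [3y] zero: DF = P = 8487/10000 ≈ 0.848700
step 7 [3.5y] bond c/2=9/400: DF=(3820811/4000000 − 9/400·(0.976500+0.969400+0.945400+0.912100+0.873200+0.848700))/(1+9/400) = 4063/5000 ≈ 0.812600
step 8 [4y] bond c/2=21/800: DF=(7741327/8000000 − 21/800·(0.976500+0.969400+0.945400+0.912100+0.873200+0.848700+0.812600))/(1+21/800) = 488/625 ≈ 0.780800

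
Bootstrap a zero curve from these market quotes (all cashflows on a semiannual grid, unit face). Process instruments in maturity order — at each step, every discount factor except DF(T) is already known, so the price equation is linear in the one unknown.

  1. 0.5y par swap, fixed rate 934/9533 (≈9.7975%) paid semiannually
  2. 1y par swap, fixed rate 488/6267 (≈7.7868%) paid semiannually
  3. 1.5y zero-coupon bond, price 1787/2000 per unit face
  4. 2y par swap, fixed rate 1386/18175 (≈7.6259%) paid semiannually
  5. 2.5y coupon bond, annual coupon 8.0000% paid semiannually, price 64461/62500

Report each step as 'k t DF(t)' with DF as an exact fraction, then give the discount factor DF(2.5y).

1 1/2 9533/10000
2 1 2317/2500
3 3/2 1787/2000
4 2 4307/5000
5 5/2 8519/10000
DF(2.5y) = 8519/10000 ≈ 0.851900

step 1 [0.5y] swap r/2=467/9533: DF=(1 − 467/9533·(0))/(1+467/9533) = 9533/10000 ≈ 0.953300
step 2 [1y] swap r/2=244/6267: DF=(1 − 244/6267·(0.953300))/(1+244/6267) = 2317/2500 ≈ 0.926800
step 3 [1.5y] zero: DF = P = 1787/2000 ≈ 0.893500
step 4 [2y] swap r/2=693/18175: DF=(1 − 693/18175·(0.953300+0.926800+0.893500))/(1+693/18175) = 4307/5000 ≈ 0.861400
step 5 [2.5y] bond c/2=1/25: DF=(64461/62500 − 1/25·(0.953300+0.926800+0.893500+0.861400))/(1+1/25) = 8519/10000 ≈ 0.851900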